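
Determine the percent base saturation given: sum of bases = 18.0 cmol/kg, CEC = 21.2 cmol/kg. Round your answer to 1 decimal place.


Step 1: BS = 100 * (sum of bases) / CEC
Step 2: BS = 100 * 18.0 / 21.2
Step 3: BS = 84.9%

84.9


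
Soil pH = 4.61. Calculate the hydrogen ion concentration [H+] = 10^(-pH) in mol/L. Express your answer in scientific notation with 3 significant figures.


Step 1: [H+] = 10^(-pH)
Step 2: [H+] = 10^(-4.61)
Step 3: [H+] = 2.45e-05 mol/L

2.45e-05


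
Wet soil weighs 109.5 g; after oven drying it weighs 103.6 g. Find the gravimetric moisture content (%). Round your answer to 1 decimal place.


Step 1: Water mass = wet - dry = 109.5 - 103.6 = 5.9 g
Step 2: w = 100 * water mass / dry mass
Step 3: w = 100 * 5.9 / 103.6 = 5.7%

5.7


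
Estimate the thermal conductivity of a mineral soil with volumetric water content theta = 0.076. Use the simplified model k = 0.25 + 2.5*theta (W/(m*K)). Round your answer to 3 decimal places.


Step 1: k = 0.25 + 2.5 * theta
Step 2: k = 0.25 + 2.5 * 0.076
Step 3: k = 0.25 + 0.19
Step 4: k = 0.44 W/(m*K)

0.44


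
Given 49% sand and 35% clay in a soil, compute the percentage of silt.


Step 1: sand + silt + clay = 100%
Step 2: silt = 100 - sand - clay
Step 3: silt = 100 - 49 - 35
Step 4: silt = 16%

16


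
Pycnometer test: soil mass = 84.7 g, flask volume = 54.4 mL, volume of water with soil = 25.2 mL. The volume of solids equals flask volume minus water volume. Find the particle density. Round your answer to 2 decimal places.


Step 1: Volume of solids = flask volume - water volume with soil
Step 2: V_solids = 54.4 - 25.2 = 29.2 mL
Step 3: Particle density = mass / V_solids = 84.7 / 29.2 = 2.9 g/cm^3

2.9


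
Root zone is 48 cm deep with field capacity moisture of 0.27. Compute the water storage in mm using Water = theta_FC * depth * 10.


Step 1: Water (mm) = theta_FC * depth (cm) * 10
Step 2: Water = 0.27 * 48 * 10
Step 3: Water = 129.6 mm

129.6


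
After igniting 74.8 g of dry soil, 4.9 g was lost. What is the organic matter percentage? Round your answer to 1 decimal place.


Step 1: OM% = 100 * LOI / sample mass
Step 2: OM = 100 * 4.9 / 74.8
Step 3: OM = 6.6%

6.6


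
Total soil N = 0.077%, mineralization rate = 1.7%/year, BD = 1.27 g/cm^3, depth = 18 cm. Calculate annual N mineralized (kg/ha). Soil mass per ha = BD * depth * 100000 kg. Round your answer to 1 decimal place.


Step 1: Soil mass per ha = BD * depth * 100000 = 1.27 * 18 * 100000 = 2286000 kg
Step 2: Total N pool = soil mass * N%/100 = 2286000 * 0.077/100 = 1760.22 kg/ha
Step 3: N mineralized = N pool * rate%/100 = 1760.22 * 1.7/100 = 29.9 kg/ha/yr

29.9


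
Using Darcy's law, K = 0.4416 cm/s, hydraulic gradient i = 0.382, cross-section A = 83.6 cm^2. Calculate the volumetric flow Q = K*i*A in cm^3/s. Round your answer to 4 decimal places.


Step 1: Apply Darcy's law: Q = K * i * A
Step 2: Q = 0.4416 * 0.382 * 83.6
Step 3: Q = 14.1026 cm^3/s

14.1026


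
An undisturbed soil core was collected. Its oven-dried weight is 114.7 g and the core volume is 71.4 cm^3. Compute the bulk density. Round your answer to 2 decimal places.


Step 1: Identify the formula: BD = dry mass / volume
Step 2: Substitute values: BD = 114.7 / 71.4
Step 3: BD = 1.61 g/cm^3

1.61


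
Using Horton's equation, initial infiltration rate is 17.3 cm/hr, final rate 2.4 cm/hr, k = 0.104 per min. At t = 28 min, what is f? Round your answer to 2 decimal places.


Step 1: f = fc + (f0 - fc) * exp(-k * t)
Step 2: exp(-0.104 * 28) = 0.054367
Step 3: f = 2.4 + (17.3 - 2.4) * 0.054367
Step 4: f = 2.4 + 14.9 * 0.054367
Step 5: f = 3.21 cm/hr

3.21


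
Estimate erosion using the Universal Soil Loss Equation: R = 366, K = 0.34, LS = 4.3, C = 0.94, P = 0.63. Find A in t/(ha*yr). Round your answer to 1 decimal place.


Step 1: A = R * K * LS * C * P
Step 2: R * K = 366 * 0.34 = 124.44
Step 3: (R*K) * LS = 124.44 * 4.3 = 535.092
Step 4: * C * P = 535.092 * 0.94 * 0.63 = 316.9
Step 5: A = 316.9 t/(ha*yr)

316.9


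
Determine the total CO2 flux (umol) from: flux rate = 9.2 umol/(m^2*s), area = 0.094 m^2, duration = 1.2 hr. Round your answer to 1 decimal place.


Step 1: Convert time to seconds: 1.2 hr * 3600 = 4320.0 s
Step 2: Total = flux * area * time_s
Step 3: Total = 9.2 * 0.094 * 4320.0
Step 4: Total = 3735.9 umol

3735.9


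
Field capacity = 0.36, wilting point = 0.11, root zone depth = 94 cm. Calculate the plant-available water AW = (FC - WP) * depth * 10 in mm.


Step 1: Available water = (FC - WP) * depth * 10
Step 2: AW = (0.36 - 0.11) * 94 * 10
Step 3: AW = 0.25 * 94 * 10
Step 4: AW = 235.0 mm

235.0


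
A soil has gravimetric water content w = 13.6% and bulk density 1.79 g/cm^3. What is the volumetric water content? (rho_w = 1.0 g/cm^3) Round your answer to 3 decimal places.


Step 1: theta = (w / 100) * BD / rho_w
Step 2: theta = (13.6 / 100) * 1.79 / 1.0
Step 3: theta = 0.136 * 1.79
Step 4: theta = 0.243

0.243


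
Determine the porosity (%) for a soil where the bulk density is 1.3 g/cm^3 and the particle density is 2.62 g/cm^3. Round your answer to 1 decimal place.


Step 1: Formula: n = 100 * (1 - BD / PD)
Step 2: n = 100 * (1 - 1.3 / 2.62)
Step 3: n = 100 * (1 - 0.49618)
Step 4: n = 50.4%

50.4


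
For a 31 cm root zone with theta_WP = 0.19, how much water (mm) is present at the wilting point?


Step 1: Water (mm) = theta_WP * depth * 10
Step 2: Water = 0.19 * 31 * 10
Step 3: Water = 58.9 mm

58.9


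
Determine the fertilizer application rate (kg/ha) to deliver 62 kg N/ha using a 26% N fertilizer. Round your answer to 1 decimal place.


Step 1: Fertilizer rate = target N / (N content / 100)
Step 2: Rate = 62 / (26 / 100)
Step 3: Rate = 62 / 0.26
Step 4: Rate = 238.5 kg/ha

238.5


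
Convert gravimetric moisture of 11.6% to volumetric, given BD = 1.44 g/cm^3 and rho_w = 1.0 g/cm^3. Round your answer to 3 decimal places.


Step 1: theta = (w / 100) * BD / rho_w
Step 2: theta = (11.6 / 100) * 1.44 / 1.0
Step 3: theta = 0.116 * 1.44
Step 4: theta = 0.167

0.167


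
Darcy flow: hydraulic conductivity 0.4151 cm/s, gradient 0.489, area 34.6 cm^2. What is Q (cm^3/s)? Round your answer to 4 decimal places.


Step 1: Apply Darcy's law: Q = K * i * A
Step 2: Q = 0.4151 * 0.489 * 34.6
Step 3: Q = 7.0232 cm^3/s

7.0232


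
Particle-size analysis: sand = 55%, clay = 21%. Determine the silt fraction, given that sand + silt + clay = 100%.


Step 1: sand + silt + clay = 100%
Step 2: silt = 100 - sand - clay
Step 3: silt = 100 - 55 - 21
Step 4: silt = 24%

24


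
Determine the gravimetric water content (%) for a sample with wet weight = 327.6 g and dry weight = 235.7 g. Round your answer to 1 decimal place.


Step 1: Water mass = wet - dry = 327.6 - 235.7 = 91.9 g
Step 2: w = 100 * water mass / dry mass
Step 3: w = 100 * 91.9 / 235.7 = 39.0%

39.0


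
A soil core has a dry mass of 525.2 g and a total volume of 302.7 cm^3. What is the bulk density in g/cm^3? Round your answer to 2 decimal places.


Step 1: Identify the formula: BD = dry mass / volume
Step 2: Substitute values: BD = 525.2 / 302.7
Step 3: BD = 1.74 g/cm^3

1.74


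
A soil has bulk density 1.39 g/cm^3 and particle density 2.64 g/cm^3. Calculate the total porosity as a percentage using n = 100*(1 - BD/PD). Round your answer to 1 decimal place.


Step 1: Formula: n = 100 * (1 - BD / PD)
Step 2: n = 100 * (1 - 1.39 / 2.64)
Step 3: n = 100 * (1 - 0.52652)
Step 4: n = 47.3%

47.3


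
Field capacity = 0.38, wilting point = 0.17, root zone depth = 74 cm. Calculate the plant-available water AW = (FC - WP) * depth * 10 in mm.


Step 1: Available water = (FC - WP) * depth * 10
Step 2: AW = (0.38 - 0.17) * 74 * 10
Step 3: AW = 0.21 * 74 * 10
Step 4: AW = 155.4 mm

155.4


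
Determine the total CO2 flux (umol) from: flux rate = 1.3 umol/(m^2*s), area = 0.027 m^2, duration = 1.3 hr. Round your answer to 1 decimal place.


Step 1: Convert time to seconds: 1.3 hr * 3600 = 4680.0 s
Step 2: Total = flux * area * time_s
Step 3: Total = 1.3 * 0.027 * 4680.0
Step 4: Total = 164.3 umol

164.3


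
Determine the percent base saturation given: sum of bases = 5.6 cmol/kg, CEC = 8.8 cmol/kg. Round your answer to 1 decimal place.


Step 1: BS = 100 * (sum of bases) / CEC
Step 2: BS = 100 * 5.6 / 8.8
Step 3: BS = 63.6%

63.6


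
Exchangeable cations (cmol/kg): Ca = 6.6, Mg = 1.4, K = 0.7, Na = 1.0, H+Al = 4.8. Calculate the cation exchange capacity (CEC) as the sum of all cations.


Step 1: CEC = Ca + Mg + K + Na + (H+Al)
Step 2: CEC = 6.6 + 1.4 + 0.7 + 1.0 + 4.8
Step 3: CEC = 14.5 cmol/kg

14.5


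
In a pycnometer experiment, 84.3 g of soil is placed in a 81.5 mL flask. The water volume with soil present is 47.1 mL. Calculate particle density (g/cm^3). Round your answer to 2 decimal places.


Step 1: Volume of solids = flask volume - water volume with soil
Step 2: V_solids = 81.5 - 47.1 = 34.4 mL
Step 3: Particle density = mass / V_solids = 84.3 / 34.4 = 2.45 g/cm^3

2.45


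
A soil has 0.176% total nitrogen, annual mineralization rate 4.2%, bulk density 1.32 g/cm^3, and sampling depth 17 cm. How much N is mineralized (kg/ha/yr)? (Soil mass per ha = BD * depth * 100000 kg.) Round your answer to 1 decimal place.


Step 1: Soil mass per ha = BD * depth * 100000 = 1.32 * 17 * 100000 = 2244000 kg
Step 2: Total N pool = soil mass * N%/100 = 2244000 * 0.176/100 = 3949.44 kg/ha
Step 3: N mineralized = N pool * rate%/100 = 3949.44 * 4.2/100 = 165.9 kg/ha/yr

165.9


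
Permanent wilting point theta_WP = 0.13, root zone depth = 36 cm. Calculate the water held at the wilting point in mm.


Step 1: Water (mm) = theta_WP * depth * 10
Step 2: Water = 0.13 * 36 * 10
Step 3: Water = 46.8 mm

46.8


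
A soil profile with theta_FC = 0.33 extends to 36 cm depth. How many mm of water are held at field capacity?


Step 1: Water (mm) = theta_FC * depth (cm) * 10
Step 2: Water = 0.33 * 36 * 10
Step 3: Water = 118.8 mm

118.8


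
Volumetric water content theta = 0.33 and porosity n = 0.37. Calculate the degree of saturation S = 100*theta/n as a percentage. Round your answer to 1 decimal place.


Step 1: S = 100 * theta_v / n
Step 2: S = 100 * 0.33 / 0.37
Step 3: S = 89.2%

89.2


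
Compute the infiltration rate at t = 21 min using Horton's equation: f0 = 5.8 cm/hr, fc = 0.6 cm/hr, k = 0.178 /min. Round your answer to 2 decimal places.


Step 1: f = fc + (f0 - fc) * exp(-k * t)
Step 2: exp(-0.178 * 21) = 0.023802
Step 3: f = 0.6 + (5.8 - 0.6) * 0.023802
Step 4: f = 0.6 + 5.2 * 0.023802
Step 5: f = 0.72 cm/hr

0.72


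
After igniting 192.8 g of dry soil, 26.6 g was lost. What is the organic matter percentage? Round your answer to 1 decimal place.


Step 1: OM% = 100 * LOI / sample mass
Step 2: OM = 100 * 26.6 / 192.8
Step 3: OM = 13.8%

13.8


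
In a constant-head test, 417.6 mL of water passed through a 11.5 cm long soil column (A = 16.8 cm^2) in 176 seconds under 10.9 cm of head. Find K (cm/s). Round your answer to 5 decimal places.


Step 1: K = Q * L / (A * t * h)
Step 2: Numerator = 417.6 * 11.5 = 4802.4
Step 3: Denominator = 16.8 * 176 * 10.9 = 32229.12
Step 4: K = 4802.4 / 32229.12 = 0.14901 cm/s

0.14901


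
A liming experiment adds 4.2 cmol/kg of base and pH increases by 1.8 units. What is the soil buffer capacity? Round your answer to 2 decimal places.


Step 1: BC = change in base / change in pH
Step 2: BC = 4.2 / 1.8
Step 3: BC = 2.33 cmol/(kg*pH unit)

2.33


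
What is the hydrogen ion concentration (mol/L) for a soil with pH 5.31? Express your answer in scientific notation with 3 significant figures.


Step 1: [H+] = 10^(-pH)
Step 2: [H+] = 10^(-5.31)
Step 3: [H+] = 4.90e-06 mol/L

4.90e-06


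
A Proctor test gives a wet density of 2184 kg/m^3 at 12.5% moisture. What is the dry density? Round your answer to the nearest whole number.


Step 1: Dry density = wet density / (1 + w/100)
Step 2: Dry density = 2184 / (1 + 12.5/100)
Step 3: Dry density = 2184 / 1.125
Step 4: Dry density = 1941 kg/m^3

1941


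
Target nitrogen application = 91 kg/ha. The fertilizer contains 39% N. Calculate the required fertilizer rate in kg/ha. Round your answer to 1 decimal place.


Step 1: Fertilizer rate = target N / (N content / 100)
Step 2: Rate = 91 / (39 / 100)
Step 3: Rate = 91 / 0.39
Step 4: Rate = 233.3 kg/ha

233.3


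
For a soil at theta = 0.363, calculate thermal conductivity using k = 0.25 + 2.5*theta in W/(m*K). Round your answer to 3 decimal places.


Step 1: k = 0.25 + 2.5 * theta
Step 2: k = 0.25 + 2.5 * 0.363
Step 3: k = 0.25 + 0.908
Step 4: k = 1.158 W/(m*K)

1.158


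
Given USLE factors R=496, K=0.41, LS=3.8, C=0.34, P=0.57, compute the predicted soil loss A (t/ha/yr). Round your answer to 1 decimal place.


Step 1: A = R * K * LS * C * P
Step 2: R * K = 496 * 0.41 = 203.36
Step 3: (R*K) * LS = 203.36 * 3.8 = 772.768
Step 4: * C * P = 772.768 * 0.34 * 0.57 = 149.8
Step 5: A = 149.8 t/(ha*yr)

149.8


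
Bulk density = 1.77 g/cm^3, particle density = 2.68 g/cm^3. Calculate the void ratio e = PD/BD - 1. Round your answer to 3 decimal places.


Step 1: e = PD / BD - 1
Step 2: e = 2.68 / 1.77 - 1
Step 3: e = 1.51412 - 1
Step 4: e = 0.514

0.514


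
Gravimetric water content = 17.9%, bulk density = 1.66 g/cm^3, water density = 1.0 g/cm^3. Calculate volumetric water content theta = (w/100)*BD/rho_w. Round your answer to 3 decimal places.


Step 1: theta = (w / 100) * BD / rho_w
Step 2: theta = (17.9 / 100) * 1.66 / 1.0
Step 3: theta = 0.179 * 1.66
Step 4: theta = 0.297

0.297


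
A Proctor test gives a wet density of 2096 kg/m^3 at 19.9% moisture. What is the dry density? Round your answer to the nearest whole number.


Step 1: Dry density = wet density / (1 + w/100)
Step 2: Dry density = 2096 / (1 + 19.9/100)
Step 3: Dry density = 2096 / 1.199
Step 4: Dry density = 1748 kg/m^3

1748


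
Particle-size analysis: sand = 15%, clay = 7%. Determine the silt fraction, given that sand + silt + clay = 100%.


Step 1: sand + silt + clay = 100%
Step 2: silt = 100 - sand - clay
Step 3: silt = 100 - 15 - 7
Step 4: silt = 78%

78


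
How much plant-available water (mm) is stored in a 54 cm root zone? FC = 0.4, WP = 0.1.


Step 1: Available water = (FC - WP) * depth * 10
Step 2: AW = (0.4 - 0.1) * 54 * 10
Step 3: AW = 0.3 * 54 * 10
Step 4: AW = 162.0 mm

162.0


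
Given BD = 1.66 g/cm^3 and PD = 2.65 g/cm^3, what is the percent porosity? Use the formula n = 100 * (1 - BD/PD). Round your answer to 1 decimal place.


Step 1: Formula: n = 100 * (1 - BD / PD)
Step 2: n = 100 * (1 - 1.66 / 2.65)
Step 3: n = 100 * (1 - 0.62642)
Step 4: n = 37.4%

37.4


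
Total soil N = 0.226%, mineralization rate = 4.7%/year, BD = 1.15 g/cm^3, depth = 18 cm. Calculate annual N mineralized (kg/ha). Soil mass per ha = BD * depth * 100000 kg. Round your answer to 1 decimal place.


Step 1: Soil mass per ha = BD * depth * 100000 = 1.15 * 18 * 100000 = 2070000 kg
Step 2: Total N pool = soil mass * N%/100 = 2070000 * 0.226/100 = 4678.2 kg/ha
Step 3: N mineralized = N pool * rate%/100 = 4678.2 * 4.7/100 = 219.9 kg/ha/yr

219.9


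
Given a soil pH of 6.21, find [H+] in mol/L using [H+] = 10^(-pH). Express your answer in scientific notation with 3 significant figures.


Step 1: [H+] = 10^(-pH)
Step 2: [H+] = 10^(-6.21)
Step 3: [H+] = 6.17e-07 mol/L

6.17e-07


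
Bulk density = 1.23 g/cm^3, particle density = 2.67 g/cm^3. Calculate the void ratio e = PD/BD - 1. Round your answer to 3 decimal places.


Step 1: e = PD / BD - 1
Step 2: e = 2.67 / 1.23 - 1
Step 3: e = 2.17073 - 1
Step 4: e = 1.171

1.171


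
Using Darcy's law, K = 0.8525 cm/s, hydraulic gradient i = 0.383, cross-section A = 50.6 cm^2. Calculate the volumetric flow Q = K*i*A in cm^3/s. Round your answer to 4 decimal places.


Step 1: Apply Darcy's law: Q = K * i * A
Step 2: Q = 0.8525 * 0.383 * 50.6
Step 3: Q = 16.5213 cm^3/s

16.5213


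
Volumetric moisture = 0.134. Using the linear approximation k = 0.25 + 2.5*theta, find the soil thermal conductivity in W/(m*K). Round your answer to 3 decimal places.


Step 1: k = 0.25 + 2.5 * theta
Step 2: k = 0.25 + 2.5 * 0.134
Step 3: k = 0.25 + 0.335
Step 4: k = 0.585 W/(m*K)

0.585


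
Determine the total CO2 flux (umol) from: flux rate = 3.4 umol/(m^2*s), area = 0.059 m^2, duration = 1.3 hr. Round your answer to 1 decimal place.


Step 1: Convert time to seconds: 1.3 hr * 3600 = 4680.0 s
Step 2: Total = flux * area * time_s
Step 3: Total = 3.4 * 0.059 * 4680.0
Step 4: Total = 938.8 umol

938.8


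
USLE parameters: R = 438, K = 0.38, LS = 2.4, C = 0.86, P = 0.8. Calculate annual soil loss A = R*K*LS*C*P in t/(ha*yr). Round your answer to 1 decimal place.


Step 1: A = R * K * LS * C * P
Step 2: R * K = 438 * 0.38 = 166.44
Step 3: (R*K) * LS = 166.44 * 2.4 = 399.456
Step 4: * C * P = 399.456 * 0.86 * 0.8 = 274.8
Step 5: A = 274.8 t/(ha*yr)

274.8


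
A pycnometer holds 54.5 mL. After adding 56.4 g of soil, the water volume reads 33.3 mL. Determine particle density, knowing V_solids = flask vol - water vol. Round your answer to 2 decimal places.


Step 1: Volume of solids = flask volume - water volume with soil
Step 2: V_solids = 54.5 - 33.3 = 21.2 mL
Step 3: Particle density = mass / V_solids = 56.4 / 21.2 = 2.66 g/cm^3

2.66


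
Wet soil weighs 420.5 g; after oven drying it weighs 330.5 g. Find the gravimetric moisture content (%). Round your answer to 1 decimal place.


Step 1: Water mass = wet - dry = 420.5 - 330.5 = 90.0 g
Step 2: w = 100 * water mass / dry mass
Step 3: w = 100 * 90.0 / 330.5 = 27.2%

27.2


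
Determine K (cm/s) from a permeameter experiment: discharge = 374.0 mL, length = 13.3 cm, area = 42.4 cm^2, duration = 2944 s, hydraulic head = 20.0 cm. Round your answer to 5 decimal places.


Step 1: K = Q * L / (A * t * h)
Step 2: Numerator = 374.0 * 13.3 = 4974.2
Step 3: Denominator = 42.4 * 2944 * 20.0 = 2496512.0
Step 4: K = 4974.2 / 2496512.0 = 0.00199 cm/s

0.00199


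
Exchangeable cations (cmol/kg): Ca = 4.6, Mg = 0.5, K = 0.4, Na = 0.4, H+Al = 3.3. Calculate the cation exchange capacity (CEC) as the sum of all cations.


Step 1: CEC = Ca + Mg + K + Na + (H+Al)
Step 2: CEC = 4.6 + 0.5 + 0.4 + 0.4 + 3.3
Step 3: CEC = 9.2 cmol/kg

9.2


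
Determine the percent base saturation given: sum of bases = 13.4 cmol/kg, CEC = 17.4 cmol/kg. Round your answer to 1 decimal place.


Step 1: BS = 100 * (sum of bases) / CEC
Step 2: BS = 100 * 13.4 / 17.4
Step 3: BS = 77.0%

77.0


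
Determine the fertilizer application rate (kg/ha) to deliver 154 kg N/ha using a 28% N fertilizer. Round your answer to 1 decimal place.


Step 1: Fertilizer rate = target N / (N content / 100)
Step 2: Rate = 154 / (28 / 100)
Step 3: Rate = 154 / 0.28
Step 4: Rate = 550.0 kg/ha

550.0


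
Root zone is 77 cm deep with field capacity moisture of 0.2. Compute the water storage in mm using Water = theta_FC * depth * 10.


Step 1: Water (mm) = theta_FC * depth (cm) * 10
Step 2: Water = 0.2 * 77 * 10
Step 3: Water = 154.0 mm

154.0


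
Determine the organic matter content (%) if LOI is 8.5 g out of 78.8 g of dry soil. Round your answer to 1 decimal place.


Step 1: OM% = 100 * LOI / sample mass
Step 2: OM = 100 * 8.5 / 78.8
Step 3: OM = 10.8%

10.8


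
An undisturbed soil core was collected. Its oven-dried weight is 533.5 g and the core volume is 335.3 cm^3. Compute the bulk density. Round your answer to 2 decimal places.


Step 1: Identify the formula: BD = dry mass / volume
Step 2: Substitute values: BD = 533.5 / 335.3
Step 3: BD = 1.59 g/cm^3

1.59


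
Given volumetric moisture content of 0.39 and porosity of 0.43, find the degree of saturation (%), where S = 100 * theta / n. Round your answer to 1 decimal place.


Step 1: S = 100 * theta_v / n
Step 2: S = 100 * 0.39 / 0.43
Step 3: S = 90.7%

90.7


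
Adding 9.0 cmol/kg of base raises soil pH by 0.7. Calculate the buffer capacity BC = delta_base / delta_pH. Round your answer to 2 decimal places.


Step 1: BC = change in base / change in pH
Step 2: BC = 9.0 / 0.7
Step 3: BC = 12.86 cmol/(kg*pH unit)

12.86


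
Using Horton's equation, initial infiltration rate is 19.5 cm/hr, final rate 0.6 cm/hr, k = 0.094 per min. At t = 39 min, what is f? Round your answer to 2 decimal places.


Step 1: f = fc + (f0 - fc) * exp(-k * t)
Step 2: exp(-0.094 * 39) = 0.025579
Step 3: f = 0.6 + (19.5 - 0.6) * 0.025579
Step 4: f = 0.6 + 18.9 * 0.025579
Step 5: f = 1.08 cm/hr

1.08


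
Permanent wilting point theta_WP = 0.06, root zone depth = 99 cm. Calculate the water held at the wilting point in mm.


Step 1: Water (mm) = theta_WP * depth * 10
Step 2: Water = 0.06 * 99 * 10
Step 3: Water = 59.4 mm

59.4


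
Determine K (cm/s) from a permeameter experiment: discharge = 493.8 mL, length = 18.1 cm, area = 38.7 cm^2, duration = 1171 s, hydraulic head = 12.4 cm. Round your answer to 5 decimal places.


Step 1: K = Q * L / (A * t * h)
Step 2: Numerator = 493.8 * 18.1 = 8937.78
Step 3: Denominator = 38.7 * 1171 * 12.4 = 561939.48
Step 4: K = 8937.78 / 561939.48 = 0.01591 cm/s

0.01591


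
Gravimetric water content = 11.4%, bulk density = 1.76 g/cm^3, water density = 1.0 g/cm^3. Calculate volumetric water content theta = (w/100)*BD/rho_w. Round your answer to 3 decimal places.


Step 1: theta = (w / 100) * BD / rho_w
Step 2: theta = (11.4 / 100) * 1.76 / 1.0
Step 3: theta = 0.114 * 1.76
Step 4: theta = 0.201

0.201


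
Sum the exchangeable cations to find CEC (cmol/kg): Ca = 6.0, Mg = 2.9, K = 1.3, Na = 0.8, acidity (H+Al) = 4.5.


Step 1: CEC = Ca + Mg + K + Na + (H+Al)
Step 2: CEC = 6.0 + 2.9 + 1.3 + 0.8 + 4.5
Step 3: CEC = 15.5 cmol/kg

15.5


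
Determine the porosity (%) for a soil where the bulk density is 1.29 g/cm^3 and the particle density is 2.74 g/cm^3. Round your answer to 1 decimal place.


Step 1: Formula: n = 100 * (1 - BD / PD)
Step 2: n = 100 * (1 - 1.29 / 2.74)
Step 3: n = 100 * (1 - 0.4708)
Step 4: n = 52.9%

52.9


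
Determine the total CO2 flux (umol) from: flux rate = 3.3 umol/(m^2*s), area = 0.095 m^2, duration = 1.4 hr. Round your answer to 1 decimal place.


Step 1: Convert time to seconds: 1.4 hr * 3600 = 5040.0 s
Step 2: Total = flux * area * time_s
Step 3: Total = 3.3 * 0.095 * 5040.0
Step 4: Total = 1580.0 umol

1580.0


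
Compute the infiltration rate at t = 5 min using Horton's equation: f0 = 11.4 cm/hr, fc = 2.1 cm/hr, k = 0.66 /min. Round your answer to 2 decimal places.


Step 1: f = fc + (f0 - fc) * exp(-k * t)
Step 2: exp(-0.66 * 5) = 0.036883
Step 3: f = 2.1 + (11.4 - 2.1) * 0.036883
Step 4: f = 2.1 + 9.3 * 0.036883
Step 5: f = 2.44 cm/hr

2.44


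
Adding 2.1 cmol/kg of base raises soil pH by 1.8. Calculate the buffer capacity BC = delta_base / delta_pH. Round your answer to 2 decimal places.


Step 1: BC = change in base / change in pH
Step 2: BC = 2.1 / 1.8
Step 3: BC = 1.17 cmol/(kg*pH unit)

1.17


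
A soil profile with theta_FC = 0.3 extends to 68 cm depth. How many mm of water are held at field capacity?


Step 1: Water (mm) = theta_FC * depth (cm) * 10
Step 2: Water = 0.3 * 68 * 10
Step 3: Water = 204.0 mm

204.0


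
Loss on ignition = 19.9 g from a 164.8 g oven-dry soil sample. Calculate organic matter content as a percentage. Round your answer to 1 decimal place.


Step 1: OM% = 100 * LOI / sample mass
Step 2: OM = 100 * 19.9 / 164.8
Step 3: OM = 12.1%

12.1


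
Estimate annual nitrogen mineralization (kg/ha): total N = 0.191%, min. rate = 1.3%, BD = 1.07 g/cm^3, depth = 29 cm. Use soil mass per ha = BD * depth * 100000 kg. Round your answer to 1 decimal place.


Step 1: Soil mass per ha = BD * depth * 100000 = 1.07 * 29 * 100000 = 3103000 kg
Step 2: Total N pool = soil mass * N%/100 = 3103000 * 0.191/100 = 5926.73 kg/ha
Step 3: N mineralized = N pool * rate%/100 = 5926.73 * 1.3/100 = 77.0 kg/ha/yr

77.0


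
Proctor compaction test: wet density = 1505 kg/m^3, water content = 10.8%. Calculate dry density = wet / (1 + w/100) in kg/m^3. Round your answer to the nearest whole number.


Step 1: Dry density = wet density / (1 + w/100)
Step 2: Dry density = 1505 / (1 + 10.8/100)
Step 3: Dry density = 1505 / 1.108
Step 4: Dry density = 1358 kg/m^3

1358


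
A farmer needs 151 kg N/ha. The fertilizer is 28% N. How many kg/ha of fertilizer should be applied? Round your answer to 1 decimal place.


Step 1: Fertilizer rate = target N / (N content / 100)
Step 2: Rate = 151 / (28 / 100)
Step 3: Rate = 151 / 0.28
Step 4: Rate = 539.3 kg/ha

539.3


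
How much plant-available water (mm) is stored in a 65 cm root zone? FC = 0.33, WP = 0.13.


Step 1: Available water = (FC - WP) * depth * 10
Step 2: AW = (0.33 - 0.13) * 65 * 10
Step 3: AW = 0.2 * 65 * 10
Step 4: AW = 130.0 mm

130.0


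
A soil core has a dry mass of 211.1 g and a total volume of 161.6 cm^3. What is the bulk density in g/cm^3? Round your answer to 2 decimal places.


Step 1: Identify the formula: BD = dry mass / volume
Step 2: Substitute values: BD = 211.1 / 161.6
Step 3: BD = 1.31 g/cm^3

1.31


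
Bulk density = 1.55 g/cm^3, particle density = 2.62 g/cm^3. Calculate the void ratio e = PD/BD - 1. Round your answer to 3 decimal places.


Step 1: e = PD / BD - 1
Step 2: e = 2.62 / 1.55 - 1
Step 3: e = 1.69032 - 1
Step 4: e = 0.69

0.69


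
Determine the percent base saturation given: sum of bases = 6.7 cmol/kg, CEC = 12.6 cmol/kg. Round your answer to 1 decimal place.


Step 1: BS = 100 * (sum of bases) / CEC
Step 2: BS = 100 * 6.7 / 12.6
Step 3: BS = 53.2%

53.2


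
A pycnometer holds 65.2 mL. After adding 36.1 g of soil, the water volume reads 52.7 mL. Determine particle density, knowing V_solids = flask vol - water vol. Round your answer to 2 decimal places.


Step 1: Volume of solids = flask volume - water volume with soil
Step 2: V_solids = 65.2 - 52.7 = 12.5 mL
Step 3: Particle density = mass / V_solids = 36.1 / 12.5 = 2.89 g/cm^3

2.89


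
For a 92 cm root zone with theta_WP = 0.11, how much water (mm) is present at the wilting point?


Step 1: Water (mm) = theta_WP * depth * 10
Step 2: Water = 0.11 * 92 * 10
Step 3: Water = 101.2 mm

101.2


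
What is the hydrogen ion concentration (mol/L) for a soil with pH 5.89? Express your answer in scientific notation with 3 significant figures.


Step 1: [H+] = 10^(-pH)
Step 2: [H+] = 10^(-5.89)
Step 3: [H+] = 1.29e-06 mol/L

1.29e-06


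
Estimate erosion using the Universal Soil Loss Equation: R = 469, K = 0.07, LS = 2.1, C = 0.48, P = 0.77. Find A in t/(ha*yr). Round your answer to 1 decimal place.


Step 1: A = R * K * LS * C * P
Step 2: R * K = 469 * 0.07 = 32.83
Step 3: (R*K) * LS = 32.83 * 2.1 = 68.943
Step 4: * C * P = 68.943 * 0.48 * 0.77 = 25.5
Step 5: A = 25.5 t/(ha*yr)

25.5


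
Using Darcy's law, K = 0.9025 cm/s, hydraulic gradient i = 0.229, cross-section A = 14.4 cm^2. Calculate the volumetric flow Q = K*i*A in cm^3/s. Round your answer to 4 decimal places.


Step 1: Apply Darcy's law: Q = K * i * A
Step 2: Q = 0.9025 * 0.229 * 14.4
Step 3: Q = 2.9761 cm^3/s

2.9761


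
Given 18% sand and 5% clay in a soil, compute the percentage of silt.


Step 1: sand + silt + clay = 100%
Step 2: silt = 100 - sand - clay
Step 3: silt = 100 - 18 - 5
Step 4: silt = 77%

77


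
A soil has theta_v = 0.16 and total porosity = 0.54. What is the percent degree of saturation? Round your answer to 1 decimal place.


Step 1: S = 100 * theta_v / n
Step 2: S = 100 * 0.16 / 0.54
Step 3: S = 29.6%

29.6


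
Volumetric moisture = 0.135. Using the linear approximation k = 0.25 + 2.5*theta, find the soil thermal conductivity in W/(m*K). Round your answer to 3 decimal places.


Step 1: k = 0.25 + 2.5 * theta
Step 2: k = 0.25 + 2.5 * 0.135
Step 3: k = 0.25 + 0.338
Step 4: k = 0.588 W/(m*K)

0.588


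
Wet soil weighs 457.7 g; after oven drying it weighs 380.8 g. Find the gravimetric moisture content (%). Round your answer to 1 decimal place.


Step 1: Water mass = wet - dry = 457.7 - 380.8 = 76.9 g
Step 2: w = 100 * water mass / dry mass
Step 3: w = 100 * 76.9 / 380.8 = 20.2%

20.2


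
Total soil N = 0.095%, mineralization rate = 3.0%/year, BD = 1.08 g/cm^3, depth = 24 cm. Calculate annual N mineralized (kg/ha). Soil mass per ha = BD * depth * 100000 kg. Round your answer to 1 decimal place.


Step 1: Soil mass per ha = BD * depth * 100000 = 1.08 * 24 * 100000 = 2592000 kg
Step 2: Total N pool = soil mass * N%/100 = 2592000 * 0.095/100 = 2462.4 kg/ha
Step 3: N mineralized = N pool * rate%/100 = 2462.4 * 3.0/100 = 73.9 kg/ha/yr

73.9


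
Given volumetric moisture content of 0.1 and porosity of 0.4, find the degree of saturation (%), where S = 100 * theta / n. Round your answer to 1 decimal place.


Step 1: S = 100 * theta_v / n
Step 2: S = 100 * 0.1 / 0.4
Step 3: S = 25.0%

25.0


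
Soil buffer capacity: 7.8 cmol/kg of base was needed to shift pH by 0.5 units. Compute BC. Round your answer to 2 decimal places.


Step 1: BC = change in base / change in pH
Step 2: BC = 7.8 / 0.5
Step 3: BC = 15.6 cmol/(kg*pH unit)

15.6


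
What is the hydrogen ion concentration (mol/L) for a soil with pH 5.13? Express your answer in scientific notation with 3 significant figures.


Step 1: [H+] = 10^(-pH)
Step 2: [H+] = 10^(-5.13)
Step 3: [H+] = 7.41e-06 mol/L

7.41e-06


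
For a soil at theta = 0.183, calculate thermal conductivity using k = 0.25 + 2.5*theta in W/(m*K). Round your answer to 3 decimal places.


Step 1: k = 0.25 + 2.5 * theta
Step 2: k = 0.25 + 2.5 * 0.183
Step 3: k = 0.25 + 0.458
Step 4: k = 0.708 W/(m*K)

0.708


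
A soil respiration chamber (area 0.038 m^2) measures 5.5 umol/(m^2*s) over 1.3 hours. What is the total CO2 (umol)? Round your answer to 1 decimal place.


Step 1: Convert time to seconds: 1.3 hr * 3600 = 4680.0 s
Step 2: Total = flux * area * time_s
Step 3: Total = 5.5 * 0.038 * 4680.0
Step 4: Total = 978.1 umol

978.1


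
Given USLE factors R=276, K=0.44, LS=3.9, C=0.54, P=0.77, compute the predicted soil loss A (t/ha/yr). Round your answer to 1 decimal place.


Step 1: A = R * K * LS * C * P
Step 2: R * K = 276 * 0.44 = 121.44
Step 3: (R*K) * LS = 121.44 * 3.9 = 473.616
Step 4: * C * P = 473.616 * 0.54 * 0.77 = 196.9
Step 5: A = 196.9 t/(ha*yr)

196.9


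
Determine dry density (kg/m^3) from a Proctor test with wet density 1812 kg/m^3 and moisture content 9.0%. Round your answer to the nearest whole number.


Step 1: Dry density = wet density / (1 + w/100)
Step 2: Dry density = 1812 / (1 + 9.0/100)
Step 3: Dry density = 1812 / 1.09
Step 4: Dry density = 1662 kg/m^3

1662


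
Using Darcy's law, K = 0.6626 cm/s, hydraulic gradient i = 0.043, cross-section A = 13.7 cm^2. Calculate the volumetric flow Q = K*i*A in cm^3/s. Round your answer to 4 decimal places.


Step 1: Apply Darcy's law: Q = K * i * A
Step 2: Q = 0.6626 * 0.043 * 13.7
Step 3: Q = 0.3903 cm^3/s

0.3903


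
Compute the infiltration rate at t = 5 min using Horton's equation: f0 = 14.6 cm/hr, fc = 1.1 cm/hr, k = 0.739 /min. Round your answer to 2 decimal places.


Step 1: f = fc + (f0 - fc) * exp(-k * t)
Step 2: exp(-0.739 * 5) = 0.024847
Step 3: f = 1.1 + (14.6 - 1.1) * 0.024847
Step 4: f = 1.1 + 13.5 * 0.024847
Step 5: f = 1.44 cm/hr

1.44


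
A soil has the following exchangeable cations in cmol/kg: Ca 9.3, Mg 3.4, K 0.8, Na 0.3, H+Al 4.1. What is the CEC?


Step 1: CEC = Ca + Mg + K + Na + (H+Al)
Step 2: CEC = 9.3 + 3.4 + 0.8 + 0.3 + 4.1
Step 3: CEC = 17.9 cmol/kg

17.9


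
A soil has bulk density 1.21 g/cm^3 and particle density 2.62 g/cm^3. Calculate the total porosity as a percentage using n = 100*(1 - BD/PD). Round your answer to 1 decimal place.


Step 1: Formula: n = 100 * (1 - BD / PD)
Step 2: n = 100 * (1 - 1.21 / 2.62)
Step 3: n = 100 * (1 - 0.46183)
Step 4: n = 53.8%

53.8


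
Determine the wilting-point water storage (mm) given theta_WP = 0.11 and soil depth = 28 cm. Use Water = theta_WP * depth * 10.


Step 1: Water (mm) = theta_WP * depth * 10
Step 2: Water = 0.11 * 28 * 10
Step 3: Water = 30.8 mm

30.8


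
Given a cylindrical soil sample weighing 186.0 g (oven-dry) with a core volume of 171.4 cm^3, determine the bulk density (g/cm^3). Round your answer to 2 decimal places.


Step 1: Identify the formula: BD = dry mass / volume
Step 2: Substitute values: BD = 186.0 / 171.4
Step 3: BD = 1.09 g/cm^3

1.09


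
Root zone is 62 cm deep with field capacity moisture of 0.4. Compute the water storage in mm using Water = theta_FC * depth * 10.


Step 1: Water (mm) = theta_FC * depth (cm) * 10
Step 2: Water = 0.4 * 62 * 10
Step 3: Water = 248.0 mm

248.0


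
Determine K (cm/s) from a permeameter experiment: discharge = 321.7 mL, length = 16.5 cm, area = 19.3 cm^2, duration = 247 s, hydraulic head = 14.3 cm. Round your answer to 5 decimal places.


Step 1: K = Q * L / (A * t * h)
Step 2: Numerator = 321.7 * 16.5 = 5308.05
Step 3: Denominator = 19.3 * 247 * 14.3 = 68169.53
Step 4: K = 5308.05 / 68169.53 = 0.07787 cm/s

0.07787


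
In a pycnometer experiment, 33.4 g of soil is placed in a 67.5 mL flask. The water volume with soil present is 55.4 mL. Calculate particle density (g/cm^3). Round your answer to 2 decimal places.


Step 1: Volume of solids = flask volume - water volume with soil
Step 2: V_solids = 67.5 - 55.4 = 12.1 mL
Step 3: Particle density = mass / V_solids = 33.4 / 12.1 = 2.76 g/cm^3

2.76


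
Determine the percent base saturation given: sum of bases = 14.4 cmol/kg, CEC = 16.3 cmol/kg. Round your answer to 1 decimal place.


Step 1: BS = 100 * (sum of bases) / CEC
Step 2: BS = 100 * 14.4 / 16.3
Step 3: BS = 88.3%

88.3


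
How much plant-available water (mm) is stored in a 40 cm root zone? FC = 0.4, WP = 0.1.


Step 1: Available water = (FC - WP) * depth * 10
Step 2: AW = (0.4 - 0.1) * 40 * 10
Step 3: AW = 0.3 * 40 * 10
Step 4: AW = 120.0 mm

120.0


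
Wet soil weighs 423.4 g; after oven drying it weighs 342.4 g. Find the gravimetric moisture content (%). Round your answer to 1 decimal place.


Step 1: Water mass = wet - dry = 423.4 - 342.4 = 81.0 g
Step 2: w = 100 * water mass / dry mass
Step 3: w = 100 * 81.0 / 342.4 = 23.7%

23.7


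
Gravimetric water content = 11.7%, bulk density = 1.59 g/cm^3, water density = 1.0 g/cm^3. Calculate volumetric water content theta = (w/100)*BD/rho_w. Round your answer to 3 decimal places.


Step 1: theta = (w / 100) * BD / rho_w
Step 2: theta = (11.7 / 100) * 1.59 / 1.0
Step 3: theta = 0.117 * 1.59
Step 4: theta = 0.186

0.186


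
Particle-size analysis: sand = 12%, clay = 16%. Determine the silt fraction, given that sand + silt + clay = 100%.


Step 1: sand + silt + clay = 100%
Step 2: silt = 100 - sand - clay
Step 3: silt = 100 - 12 - 16
Step 4: silt = 72%

72


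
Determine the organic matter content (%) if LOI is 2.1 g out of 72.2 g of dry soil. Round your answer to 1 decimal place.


Step 1: OM% = 100 * LOI / sample mass
Step 2: OM = 100 * 2.1 / 72.2
Step 3: OM = 2.9%

2.9


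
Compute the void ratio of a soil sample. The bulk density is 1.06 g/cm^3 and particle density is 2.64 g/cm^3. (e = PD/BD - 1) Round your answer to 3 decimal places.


Step 1: e = PD / BD - 1
Step 2: e = 2.64 / 1.06 - 1
Step 3: e = 2.49057 - 1
Step 4: e = 1.491

1.491


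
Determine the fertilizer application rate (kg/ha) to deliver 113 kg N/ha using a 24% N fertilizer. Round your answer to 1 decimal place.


Step 1: Fertilizer rate = target N / (N content / 100)
Step 2: Rate = 113 / (24 / 100)
Step 3: Rate = 113 / 0.24
Step 4: Rate = 470.8 kg/ha

470.8


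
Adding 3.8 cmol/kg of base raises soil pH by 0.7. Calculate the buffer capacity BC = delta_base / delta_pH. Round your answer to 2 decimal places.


Step 1: BC = change in base / change in pH
Step 2: BC = 3.8 / 0.7
Step 3: BC = 5.43 cmol/(kg*pH unit)

5.43


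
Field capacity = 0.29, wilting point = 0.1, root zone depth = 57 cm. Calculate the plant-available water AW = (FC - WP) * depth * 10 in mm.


Step 1: Available water = (FC - WP) * depth * 10
Step 2: AW = (0.29 - 0.1) * 57 * 10
Step 3: AW = 0.19 * 57 * 10
Step 4: AW = 108.3 mm

108.3


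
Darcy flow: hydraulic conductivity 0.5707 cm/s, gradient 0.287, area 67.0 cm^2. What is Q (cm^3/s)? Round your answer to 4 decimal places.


Step 1: Apply Darcy's law: Q = K * i * A
Step 2: Q = 0.5707 * 0.287 * 67.0
Step 3: Q = 10.974 cm^3/s

10.974


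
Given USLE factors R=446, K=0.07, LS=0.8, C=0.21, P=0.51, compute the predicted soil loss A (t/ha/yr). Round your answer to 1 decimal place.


Step 1: A = R * K * LS * C * P
Step 2: R * K = 446 * 0.07 = 31.22
Step 3: (R*K) * LS = 31.22 * 0.8 = 24.976
Step 4: * C * P = 24.976 * 0.21 * 0.51 = 2.7
Step 5: A = 2.7 t/(ha*yr)

2.7


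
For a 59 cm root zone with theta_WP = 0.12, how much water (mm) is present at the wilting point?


Step 1: Water (mm) = theta_WP * depth * 10
Step 2: Water = 0.12 * 59 * 10
Step 3: Water = 70.8 mm

70.8


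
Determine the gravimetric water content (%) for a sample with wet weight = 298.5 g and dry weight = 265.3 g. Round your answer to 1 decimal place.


Step 1: Water mass = wet - dry = 298.5 - 265.3 = 33.2 g
Step 2: w = 100 * water mass / dry mass
Step 3: w = 100 * 33.2 / 265.3 = 12.5%

12.5


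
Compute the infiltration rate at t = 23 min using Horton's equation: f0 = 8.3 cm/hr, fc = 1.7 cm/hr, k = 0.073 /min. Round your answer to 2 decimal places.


Step 1: f = fc + (f0 - fc) * exp(-k * t)
Step 2: exp(-0.073 * 23) = 0.18656
Step 3: f = 1.7 + (8.3 - 1.7) * 0.18656
Step 4: f = 1.7 + 6.6 * 0.18656
Step 5: f = 2.93 cm/hr

2.93


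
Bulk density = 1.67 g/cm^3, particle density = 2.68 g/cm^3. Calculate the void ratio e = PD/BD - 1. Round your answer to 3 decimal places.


Step 1: e = PD / BD - 1
Step 2: e = 2.68 / 1.67 - 1
Step 3: e = 1.60479 - 1
Step 4: e = 0.605

0.605


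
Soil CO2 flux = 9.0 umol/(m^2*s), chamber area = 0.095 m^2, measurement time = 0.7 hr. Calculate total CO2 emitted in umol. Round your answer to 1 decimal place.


Step 1: Convert time to seconds: 0.7 hr * 3600 = 2520.0 s
Step 2: Total = flux * area * time_s
Step 3: Total = 9.0 * 0.095 * 2520.0
Step 4: Total = 2154.6 umol

2154.6


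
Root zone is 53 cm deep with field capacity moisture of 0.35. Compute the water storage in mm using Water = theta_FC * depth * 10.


Step 1: Water (mm) = theta_FC * depth (cm) * 10
Step 2: Water = 0.35 * 53 * 10
Step 3: Water = 185.5 mm

185.5


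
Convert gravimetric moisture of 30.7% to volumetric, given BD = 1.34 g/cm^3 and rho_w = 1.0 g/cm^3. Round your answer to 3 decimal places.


Step 1: theta = (w / 100) * BD / rho_w
Step 2: theta = (30.7 / 100) * 1.34 / 1.0
Step 3: theta = 0.307 * 1.34
Step 4: theta = 0.411

0.411


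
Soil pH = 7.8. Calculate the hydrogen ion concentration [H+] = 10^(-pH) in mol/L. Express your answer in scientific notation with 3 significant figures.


Step 1: [H+] = 10^(-pH)
Step 2: [H+] = 10^(-7.8)
Step 3: [H+] = 1.58e-08 mol/L

1.58e-08


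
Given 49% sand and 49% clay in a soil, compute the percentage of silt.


Step 1: sand + silt + clay = 100%
Step 2: silt = 100 - sand - clay
Step 3: silt = 100 - 49 - 49
Step 4: silt = 2%

2


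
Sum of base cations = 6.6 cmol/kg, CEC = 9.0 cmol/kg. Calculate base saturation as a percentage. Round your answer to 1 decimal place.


Step 1: BS = 100 * (sum of bases) / CEC
Step 2: BS = 100 * 6.6 / 9.0
Step 3: BS = 73.3%

73.3


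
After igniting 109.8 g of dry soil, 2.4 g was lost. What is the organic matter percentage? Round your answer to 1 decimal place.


Step 1: OM% = 100 * LOI / sample mass
Step 2: OM = 100 * 2.4 / 109.8
Step 3: OM = 2.2%

2.2


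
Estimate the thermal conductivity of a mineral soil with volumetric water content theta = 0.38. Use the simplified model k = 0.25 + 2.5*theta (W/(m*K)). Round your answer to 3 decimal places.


Step 1: k = 0.25 + 2.5 * theta
Step 2: k = 0.25 + 2.5 * 0.38
Step 3: k = 0.25 + 0.95
Step 4: k = 1.2 W/(m*K)

1.2
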